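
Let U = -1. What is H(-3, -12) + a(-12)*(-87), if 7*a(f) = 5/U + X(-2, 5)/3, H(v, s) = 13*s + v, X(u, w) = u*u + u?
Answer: -736/7 ≈ -105.14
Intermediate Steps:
X(u, w) = u + u² (X(u, w) = u² + u = u + u²)
H(v, s) = v + 13*s
a(f) = -13/21 (a(f) = (5/(-1) - 2*(1 - 2)/3)/7 = (5*(-1) - 2*(-1)*(⅓))/7 = (-5 + 2*(⅓))/7 = (-5 + ⅔)/7 = (⅐)*(-13/3) = -13/21)
H(-3, -12) + a(-12)*(-87) = (-3 + 13*(-12)) - 13/21*(-87) = (-3 - 156) + 377/7 = -159 + 377/7 = -736/7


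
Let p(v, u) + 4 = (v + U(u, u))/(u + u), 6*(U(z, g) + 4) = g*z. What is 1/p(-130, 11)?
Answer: -132/1211 ≈ -0.10900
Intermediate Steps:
U(z, g) = -4 + g*z/6 (U(z, g) = -4 + (g*z)/6 = -4 + g*z/6)
p(v, u) = -4 + (-4 + v + u²/6)/(2*u) (p(v, u) = -4 + (v + (-4 + u*u/6))/(u + u) = -4 + (v + (-4 + u²/6))/((2*u)) = -4 + (-4 + v + u²/6)*(1/(2*u)) = -4 + (-4 + v + u²/6)/(2*u))
1/p(-130, 11) = 1/(-4 - 2/11 + (1/12)*11 + (½)*(-130)/11) = 1/(-4 - 2*1/11 + 11/12 + (½)*(-130)*(1/11)) = 1/(-4 - 2/11 + 11/12 - 65/11) = 1/(-1211/132) = -132/1211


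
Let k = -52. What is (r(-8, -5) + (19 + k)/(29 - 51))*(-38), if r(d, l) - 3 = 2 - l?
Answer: -437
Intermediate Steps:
r(d, l) = 5 - l (r(d, l) = 3 + (2 - l) = 5 - l)
(r(-8, -5) + (19 + k)/(29 - 51))*(-38) = ((5 - 1*(-5)) + (19 - 52)/(29 - 51))*(-38) = ((5 + 5) - 33/(-22))*(-38) = (10 - 33*(-1/22))*(-38) = (10 + 3/2)*(-38) = (23/2)*(-38) = -437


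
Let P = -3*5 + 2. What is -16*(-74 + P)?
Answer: 1392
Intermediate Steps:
P = -13 (P = -15 + 2 = -13)
-16*(-74 + P) = -16*(-74 - 13) = -16*(-87) = 1392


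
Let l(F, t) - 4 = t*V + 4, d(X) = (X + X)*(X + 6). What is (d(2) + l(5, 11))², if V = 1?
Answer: 2601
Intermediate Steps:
d(X) = 2*X*(6 + X) (d(X) = (2*X)*(6 + X) = 2*X*(6 + X))
l(F, t) = 8 + t (l(F, t) = 4 + (t*1 + 4) = 4 + (t + 4) = 4 + (4 + t) = 8 + t)
(d(2) + l(5, 11))² = (2*2*(6 + 2) + (8 + 11))² = (2*2*8 + 19)² = (32 + 19)² = 51² = 2601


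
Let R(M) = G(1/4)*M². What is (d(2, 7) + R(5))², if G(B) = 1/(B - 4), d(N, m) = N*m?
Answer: 484/9 ≈ 53.778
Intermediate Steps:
G(B) = 1/(-4 + B)
R(M) = -4*M²/15 (R(M) = M²/(-4 + 1/4) = M²/(-4 + ¼) = M²/(-15/4) = -4*M²/15)
(d(2, 7) + R(5))² = (2*7 - 4/15*5²)² = (14 - 4/15*25)² = (14 - 20/3)² = (22/3)² = 484/9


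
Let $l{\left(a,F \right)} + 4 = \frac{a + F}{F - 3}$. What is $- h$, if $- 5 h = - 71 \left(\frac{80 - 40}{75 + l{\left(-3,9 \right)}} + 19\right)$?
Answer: $- \frac{12496}{45} \approx -277.69$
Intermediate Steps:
$l{\left(a,F \right)} = -4 + \frac{F + a}{-3 + F}$ ($l{\left(a,F \right)} = -4 + \frac{a + F}{F - 3} = -4 + \frac{F + a}{-3 + F}$)
$h = \frac{12496}{45}$ ($h = - \frac{\left(-71\right) \left(\frac{80 - 40}{75 + \frac{12 - 3 - 27}{-3 + 9}} + 19\right)}{5} = - \frac{\left(-71\right) \left(\frac{40}{75 + \frac{12 - 3 - 27}{6}} + 19\right)}{5} = - \frac{\left(-71\right) \left(\frac{40}{75 + \frac{1}{6} \left(-18\right)} + 19\right)}{5} = - \frac{\left(-71\right) \left(\frac{40}{75 - 3} + 19\right)}{5} = - \frac{\left(-71\right) \left(\frac{40}{72} + 19\right)}{5} = - \frac{\left(-71\right) \left(40 \cdot \frac{1}{72} + 19\right)}{5} = - \frac{\left(-71\right) \left(\frac{5}{9} + 19\right)}{5} = - \frac{\left(-71\right) \frac{176}{9}}{5} = \left(- \frac{1}{5}\right) \left(- \frac{12496}{9}\right) = \frac{12496}{45} \approx 277.69$)
$- h = \left(-1\right) \frac{12496}{45} = - \frac{12496}{45}$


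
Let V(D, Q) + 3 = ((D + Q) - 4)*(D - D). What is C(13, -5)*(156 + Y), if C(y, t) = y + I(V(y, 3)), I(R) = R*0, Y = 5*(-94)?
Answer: -4082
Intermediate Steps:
V(D, Q) = -3 (V(D, Q) = -3 + ((D + Q) - 4)*(D - D) = -3 + (-4 + D + Q)*0 = -3 + 0 = -3)
Y = -470
I(R) = 0
C(y, t) = y (C(y, t) = y + 0 = y)
C(13, -5)*(156 + Y) = 13*(156 - 470) = 13*(-314) = -4082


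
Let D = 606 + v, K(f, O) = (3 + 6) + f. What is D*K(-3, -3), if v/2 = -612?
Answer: -3708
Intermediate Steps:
v = -1224 (v = 2*(-612) = -1224)
K(f, O) = 9 + f
D = -618 (D = 606 - 1224 = -618)
D*K(-3, -3) = -618*(9 - 3) = -618*6 = -3708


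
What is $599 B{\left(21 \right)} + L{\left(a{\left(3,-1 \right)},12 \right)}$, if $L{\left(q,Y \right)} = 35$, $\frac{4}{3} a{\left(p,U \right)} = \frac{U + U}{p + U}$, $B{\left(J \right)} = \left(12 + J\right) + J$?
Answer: $32381$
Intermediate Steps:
$B{\left(J \right)} = 12 + 2 J$
$a{\left(p,U \right)} = \frac{3 U}{2 \left(U + p\right)}$ ($a{\left(p,U \right)} = \frac{3 \frac{U + U}{p + U}}{4} = \frac{3 \frac{2 U}{U + p}}{4} = \frac{3 U}{2 \left(U + p\right)}$)
$599 B{\left(21 \right)} + L{\left(a{\left(3,-1 \right)},12 \right)} = 599 \left(12 + 2 \cdot 21\right) + 35 = 599 \left(12 + 42\right) + 35 = 599 \cdot 54 + 35 = 32346 + 35 = 32381$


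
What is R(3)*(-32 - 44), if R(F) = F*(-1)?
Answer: 228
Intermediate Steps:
R(F) = -F
R(3)*(-32 - 44) = (-1*3)*(-32 - 44) = -3*(-76) = 228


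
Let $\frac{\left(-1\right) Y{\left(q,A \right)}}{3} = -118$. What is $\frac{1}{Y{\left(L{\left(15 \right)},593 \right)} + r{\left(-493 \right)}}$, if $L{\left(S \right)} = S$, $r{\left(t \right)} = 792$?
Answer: $\frac{1}{1146} \approx 0.0008726$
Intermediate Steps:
$Y{\left(q,A \right)} = 354$ ($Y{\left(q,A \right)} = \left(-3\right) \left(-118\right) = 354$)
$\frac{1}{Y{\left(L{\left(15 \right)},593 \right)} + r{\left(-493 \right)}} = \frac{1}{354 + 792} = \frac{1}{1146}$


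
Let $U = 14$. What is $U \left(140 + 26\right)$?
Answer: $2324$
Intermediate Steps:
$U \left(140 + 26\right) = 14 \left(140 + 26\right) = 14 \cdot 166 = 2324$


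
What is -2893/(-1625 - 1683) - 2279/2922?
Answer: 457207/4832988 ≈ 0.094601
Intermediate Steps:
-2893/(-1625 - 1683) - 2279/2922 = -2893/(-3308) - 2279*1/2922 = -2893*(-1/3308) - 2279/2922 = 2893/3308 - 2279/2922 = 457207/4832988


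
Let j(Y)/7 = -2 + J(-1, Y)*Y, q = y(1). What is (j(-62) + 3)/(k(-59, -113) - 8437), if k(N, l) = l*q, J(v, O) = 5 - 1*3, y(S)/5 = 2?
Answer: 293/3189 ≈ 0.091878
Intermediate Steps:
y(S) = 10 (y(S) = 5*2 = 10)
q = 10
J(v, O) = 2 (J(v, O) = 5 - 3 = 2)
k(N, l) = 10*l (k(N, l) = l*10 = 10*l)
j(Y) = -14 + 14*Y (j(Y) = 7*(-2 + 2*Y) = -14 + 14*Y)
(j(-62) + 3)/(k(-59, -113) - 8437) = ((-14 + 14*(-62)) + 3)/(10*(-113) - 8437) = ((-14 - 868) + 3)/(-1130 - 8437) = (-882 + 3)/(-9567) = -879*(-1/9567) = 293/3189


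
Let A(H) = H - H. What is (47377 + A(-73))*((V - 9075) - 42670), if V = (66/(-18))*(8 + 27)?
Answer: -7372808740/3 ≈ -2.4576e+9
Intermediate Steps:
V = -385/3 (V = (66*(-1/18))*35 = -11/3*35 = -385/3 ≈ -128.33)
A(H) = 0
(47377 + A(-73))*((V - 9075) - 42670) = (47377 + 0)*((-385/3 - 9075) - 42670) = 47377*(-27610/3 - 42670) = 47377*(-155620/3) = -7372808740/3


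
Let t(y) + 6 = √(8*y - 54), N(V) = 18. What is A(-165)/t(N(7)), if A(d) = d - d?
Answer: 0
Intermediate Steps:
A(d) = 0
t(y) = -6 + √(-54 + 8*y) (t(y) = -6 + √(8*y - 54) = -6 + √(-54 + 8*y))
A(-165)/t(N(7)) = 0/(-6 + √(-54 + 8*18)) = 0/(-6 + √(-54 + 144)) = 0/(-6 + √90) = 0/(-6 + 3*√10) = 0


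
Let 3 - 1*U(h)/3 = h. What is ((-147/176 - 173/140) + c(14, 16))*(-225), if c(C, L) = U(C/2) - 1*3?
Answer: 4732065/1232 ≈ 3841.0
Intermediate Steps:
U(h) = 9 - 3*h
c(C, L) = 6 - 3*C/2 (c(C, L) = (9 - 3*C/2) - 1*3 = (9 - 3*C/2) - 3 = 6 - 3*C/2)
((-147/176 - 173/140) + c(14, 16))*(-225) = ((-147/176 - 173/140) + (6 - 3/2*14))*(-225) = ((-147*1/176 - 173*1/140) + (6 - 21))*(-225) = ((-147/176 - 173/140) - 15)*(-225) = (-12757/6160 - 15)*(-225) = -105157/6160*(-225) = 4732065/1232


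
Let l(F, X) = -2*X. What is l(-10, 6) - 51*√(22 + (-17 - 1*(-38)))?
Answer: -12 - 51*√43 ≈ -346.43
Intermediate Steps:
l(-10, 6) - 51*√(22 + (-17 - 1*(-38))) = -2*6 - 51*√(22 + (-17 - 1*(-38))) = -12 - 51*√(22 + (-17 + 38)) = -12 - 51*√(22 + 21) = -12 - 51*√43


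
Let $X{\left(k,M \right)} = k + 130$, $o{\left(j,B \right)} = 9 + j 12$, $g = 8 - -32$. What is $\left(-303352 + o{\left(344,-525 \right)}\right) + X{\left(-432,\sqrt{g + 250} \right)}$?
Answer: $-299517$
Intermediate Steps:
$g = 40$ ($g = 8 + 32 = 40$)
$o{\left(j,B \right)} = 9 + 12 j$
$X{\left(k,M \right)} = 130 + k$
$\left(-303352 + o{\left(344,-525 \right)}\right) + X{\left(-432,\sqrt{g + 250} \right)} = \left(-303352 + \left(9 + 12 \cdot 344\right)\right) + \left(130 - 432\right) = \left(-303352 + \left(9 + 4128\right)\right) - 302 = \left(-303352 + 4137\right) - 302 = -299215 - 302 = -299517$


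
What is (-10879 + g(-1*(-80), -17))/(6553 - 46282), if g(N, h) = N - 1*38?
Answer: 10837/39729 ≈ 0.27277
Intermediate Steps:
g(N, h) = -38 + N (g(N, h) = N - 38 = -38 + N)
(-10879 + g(-1*(-80), -17))/(6553 - 46282) = (-10879 + (-38 - 1*(-80)))/(6553 - 46282) = (-10879 + (-38 + 80))/(-39729) = (-10879 + 42)*(-1/39729) = -10837*(-1/39729) = 10837/39729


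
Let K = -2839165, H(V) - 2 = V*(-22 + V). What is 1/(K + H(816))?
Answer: -1/2191259 ≈ -4.5636e-7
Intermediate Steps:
H(V) = 2 + V*(-22 + V)
1/(K + H(816)) = 1/(-2839165 + (2 + 816² - 22*816)) = 1/(-2839165 + (2 + 665856 - 17952)) = 1/(-2839165 + 647906) = 1/(-2191259) = -1/2191259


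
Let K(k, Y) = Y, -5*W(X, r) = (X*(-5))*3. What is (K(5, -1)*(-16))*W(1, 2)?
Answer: 48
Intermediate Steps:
W(X, r) = 3*X (W(X, r) = -X*(-5)*3/5 = -(-5*X)*3/5 = -(-3)*X = 3*X)
(K(5, -1)*(-16))*W(1, 2) = (-1*(-16))*(3*1) = 16*3 = 48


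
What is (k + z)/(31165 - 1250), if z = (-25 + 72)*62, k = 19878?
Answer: 22792/29915 ≈ 0.76189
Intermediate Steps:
z = 2914 (z = 47*62 = 2914)
(k + z)/(31165 - 1250) = (19878 + 2914)/(31165 - 1250) = 22792/29915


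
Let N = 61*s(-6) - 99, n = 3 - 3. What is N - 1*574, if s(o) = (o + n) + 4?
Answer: -795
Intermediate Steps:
n = 0
s(o) = 4 + o (s(o) = (o + 0) + 4 = o + 4 = 4 + o)
N = -221 (N = 61*(4 - 6) - 99 = 61*(-2) - 99 = -122 - 99 = -221)
N - 1*574 = -221 - 1*574 = -221 - 574 = -795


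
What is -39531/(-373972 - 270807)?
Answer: 39531/644779 ≈ 0.061309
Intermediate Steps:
-39531/(-373972 - 270807) = -39531/(-644779) = -39531*(-1/644779) = 39531/644779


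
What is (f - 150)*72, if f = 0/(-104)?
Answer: -10800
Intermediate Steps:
f = 0 (f = 0*(-1/104) = 0)
(f - 150)*72 = (0 - 150)*72 = -150*72 = -10800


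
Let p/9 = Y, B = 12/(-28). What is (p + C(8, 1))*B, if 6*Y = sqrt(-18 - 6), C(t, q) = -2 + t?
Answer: -18/7 - 9*I*sqrt(6)/7 ≈ -2.5714 - 3.1493*I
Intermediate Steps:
B = -3/7 (B = 12*(-1/28) = -3/7 ≈ -0.42857)
Y = I*sqrt(6)/3 (Y = sqrt(-18 - 6)/6 = sqrt(-24)/6 = (2*I*sqrt(6))/6 = I*sqrt(6)/3 ≈ 0.8165*I)
p = 3*I*sqrt(6) (p = 9*(I*sqrt(6)/3) = 3*I*sqrt(6) ≈ 7.3485*I)
(p + C(8, 1))*B = (3*I*sqrt(6) + (-2 + 8))*(-3/7) = (3*I*sqrt(6) + 6)*(-3/7) = (6 + 3*I*sqrt(6))*(-3/7) = -18/7 - 9*I*sqrt(6)/7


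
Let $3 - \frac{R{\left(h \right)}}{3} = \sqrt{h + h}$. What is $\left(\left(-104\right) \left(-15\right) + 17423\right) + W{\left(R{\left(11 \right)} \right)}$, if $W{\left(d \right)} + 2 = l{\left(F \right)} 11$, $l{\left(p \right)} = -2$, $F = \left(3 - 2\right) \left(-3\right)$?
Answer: $18959$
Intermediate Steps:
$F = -3$ ($F = 1 \left(-3\right) = -3$)
$R{\left(h \right)} = 9 - 3 \sqrt{2} \sqrt{h}$ ($R{\left(h \right)} = 9 - 3 \sqrt{h + h} = 9 - 3 \sqrt{2 h} = 9 - 3 \sqrt{2} \sqrt{h}$)
$W{\left(d \right)} = -24$ ($W{\left(d \right)} = -2 - 22 = -24$)
$\left(\left(-104\right) \left(-15\right) + 17423\right) + W{\left(R{\left(11 \right)} \right)} = \left(\left(-104\right) \left(-15\right) + 17423\right) - 24 = \left(1560 + 17423\right) - 24 = 18983 - 24 = 18959$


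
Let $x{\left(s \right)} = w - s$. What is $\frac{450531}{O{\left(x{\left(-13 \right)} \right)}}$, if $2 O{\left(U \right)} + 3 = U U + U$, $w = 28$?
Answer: $\frac{100118}{191} \approx 524.18$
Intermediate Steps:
$x{\left(s \right)} = 28 - s$
$O{\left(U \right)} = - \frac{3}{2} + \frac{U}{2} + \frac{U^{2}}{2}$ ($O{\left(U \right)} = - \frac{3}{2} + \frac{U U + U}{2} = - \frac{3}{2} + \frac{U^{2} + U}{2} = - \frac{3}{2} + \frac{U + U^{2}}{2} = - \frac{3}{2} + \left(\frac{U}{2} + \frac{U^{2}}{2}\right) = - \frac{3}{2} + \frac{U}{2} + \frac{U^{2}}{2}$)
$\frac{450531}{O{\left(x{\left(-13 \right)} \right)}} = \frac{450531}{- \frac{3}{2} + \frac{28 - -13}{2} + \frac{\left(28 - -13\right)^{2}}{2}} = \frac{450531}{- \frac{3}{2} + \frac{28 + 13}{2} + \frac{\left(28 + 13\right)^{2}}{2}} = \frac{450531}{- \frac{3}{2} + \frac{1}{2} \cdot 41 + \frac{41^{2}}{2}} = \frac{450531}{- \frac{3}{2} + \frac{41}{2} + \frac{1}{2} \cdot 1681} = \frac{450531}{- \frac{3}{2} + \frac{41}{2} + \frac{1681}{2}} = \frac{450531}{\frac{1719}{2}} = 450531 \cdot \frac{2}{1719} = \frac{100118}{191}$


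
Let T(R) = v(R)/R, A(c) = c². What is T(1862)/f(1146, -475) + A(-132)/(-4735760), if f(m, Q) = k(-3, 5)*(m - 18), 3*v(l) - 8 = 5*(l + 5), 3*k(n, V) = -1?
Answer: -5052653759/621667950960 ≈ -0.0081276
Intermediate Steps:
k(n, V) = -⅓ (k(n, V) = (⅓)*(-1) = -⅓)
v(l) = 11 + 5*l/3 (v(l) = 8/3 + (5*(l + 5))/3 = 8/3 + (5*(5 + l))/3 = 8/3 + (25 + 5*l)/3 = 8/3 + (25/3 + 5*l/3) = 11 + 5*l/3)
f(m, Q) = 6 - m/3 (f(m, Q) = -(m - 18)/3 = -(-18 + m)/3 = 6 - m/3)
T(R) = (11 + 5*R/3)/R
T(1862)/f(1146, -475) + A(-132)/(-4735760) = (5/3 + 11/1862)/(6 - ⅓*1146) + (-132)²/(-4735760) = (5/3 + 11*(1/1862))/(6 - 382) + 17424*(-1/4735760) = (5/3 + 11/1862)/(-376) - 1089/295985 = (9343/5586)*(-1/376) - 1089/295985 = -9343/2100336 - 1089/295985 = -5052653759/621667950960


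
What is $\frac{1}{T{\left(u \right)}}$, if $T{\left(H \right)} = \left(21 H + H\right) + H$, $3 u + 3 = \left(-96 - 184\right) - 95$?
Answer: $- \frac{1}{2898} \approx -0.00034507$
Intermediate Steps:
$u = -126$ ($u = -1 + \frac{\left(-96 - 184\right) - 95}{3} = -1 + \frac{-280 - 95}{3} = -1 + \frac{1}{3} \left(-375\right) = -1 - 125 = -126$)
$T{\left(H \right)} = 23 H$ ($T{\left(H \right)} = 22 H + H = 23 H$)
$\frac{1}{T{\left(u \right)}} = \frac{1}{23 \left(-126\right)} = \frac{1}{-2898} = - \frac{1}{2898}$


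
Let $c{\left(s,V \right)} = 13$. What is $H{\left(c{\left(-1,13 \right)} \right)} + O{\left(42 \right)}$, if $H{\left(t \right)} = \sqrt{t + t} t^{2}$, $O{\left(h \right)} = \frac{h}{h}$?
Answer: $1 + 169 \sqrt{26} \approx 862.73$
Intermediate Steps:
$O{\left(h \right)} = 1$
$H{\left(t \right)} = \sqrt{2} t^{\frac{5}{2}}$ ($H{\left(t \right)} = \sqrt{2 t} t^{2} = \sqrt{2} \sqrt{t} t^{2} = \sqrt{2} t^{\frac{5}{2}}$)
$H{\left(c{\left(-1,13 \right)} \right)} + O{\left(42 \right)} = \sqrt{2} \cdot 13^{\frac{5}{2}} + 1 = \sqrt{2} \cdot 169 \sqrt{13} + 1 = 169 \sqrt{26} + 1 = 1 + 169 \sqrt{26}$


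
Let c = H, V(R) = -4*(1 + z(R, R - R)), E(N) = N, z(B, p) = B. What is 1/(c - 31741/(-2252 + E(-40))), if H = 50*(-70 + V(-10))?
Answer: -2292/3864659 ≈ -0.00059307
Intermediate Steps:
V(R) = -4 - 4*R (V(R) = -4*(1 + R) = -4 - 4*R)
H = -1700 (H = 50*(-70 + (-4 - 4*(-10))) = 50*(-70 + (-4 + 40)) = 50*(-70 + 36) = 50*(-34) = -1700)
c = -1700
1/(c - 31741/(-2252 + E(-40))) = 1/(-1700 - 31741/(-2252 - 40)) = 1/(-1700 - 31741/(-2292)) = 1/(-1700 - 31741*(-1/2292)) = 1/(-1700 + 31741/2292) = 1/(-3864659/2292) = -2292/3864659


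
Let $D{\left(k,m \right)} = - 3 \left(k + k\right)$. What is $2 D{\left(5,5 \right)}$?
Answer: $-60$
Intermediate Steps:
$D{\left(k,m \right)} = - 6 k$ ($D{\left(k,m \right)} = - 3 \cdot 2 k = - 6 k$)
$2 D{\left(5,5 \right)} = 2 \left(\left(-6\right) 5\right) = 2 \left(-30\right) = -60$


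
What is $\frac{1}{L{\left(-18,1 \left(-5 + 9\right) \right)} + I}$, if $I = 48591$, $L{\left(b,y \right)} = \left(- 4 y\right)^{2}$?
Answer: $\frac{1}{48847} \approx 2.0472 \cdot 10^{-5}$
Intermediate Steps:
$L{\left(b,y \right)} = 16 y^{2}$
$\frac{1}{L{\left(-18,1 \left(-5 + 9\right) \right)} + I} = \frac{1}{16 \left(1 \left(-5 + 9\right)\right)^{2} + 48591} = \frac{1}{16 \left(1 \cdot 4\right)^{2} + 48591} = \frac{1}{16 \cdot 4^{2} + 48591} = \frac{1}{16 \cdot 16 + 48591} = \frac{1}{256 + 48591} = \frac{1}{48847}$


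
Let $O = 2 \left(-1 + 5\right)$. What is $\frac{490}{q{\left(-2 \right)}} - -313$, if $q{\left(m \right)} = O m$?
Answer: $\frac{2259}{8} \approx 282.38$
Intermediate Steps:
$O = 8$ ($O = 2 \cdot 4 = 8$)
$q{\left(m \right)} = 8 m$
$\frac{490}{q{\left(-2 \right)}} - -313 = \frac{490}{8 \left(-2\right)} - -313 = \frac{490}{-16} + 313 = 490 \left(- \frac{1}{16}\right) + 313 = - \frac{245}{8} + 313 = \frac{2259}{8}$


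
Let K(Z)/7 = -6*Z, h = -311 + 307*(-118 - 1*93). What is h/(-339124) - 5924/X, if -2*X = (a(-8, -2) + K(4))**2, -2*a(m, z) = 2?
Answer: 1469229880/2421430141 ≈ 0.60676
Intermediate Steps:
h = -65088 (h = -311 + 307*(-118 - 93) = -311 + 307*(-211) = -311 - 64777 = -65088)
K(Z) = -42*Z (K(Z) = 7*(-6*Z) = -42*Z)
a(m, z) = -1 (a(m, z) = -1/2*2 = -1)
X = -28561/2 (X = -(-1 - 42*4)**2/2 = -(-1 - 168)**2/2 = -1/2*(-169)**2 = -1/2*28561 = -28561/2 ≈ -14281.)
h/(-339124) - 5924/X = -65088/(-339124) - 5924/(-28561/2) = -65088*(-1/339124) - 5924*(-2/28561) = 16272/84781 + 11848/28561 = 1469229880/2421430141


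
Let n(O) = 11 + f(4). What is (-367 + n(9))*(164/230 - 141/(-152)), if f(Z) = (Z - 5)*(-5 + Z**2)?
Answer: -10525193/17480 ≈ -602.13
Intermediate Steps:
f(Z) = (-5 + Z)*(-5 + Z**2)
n(O) = 0 (n(O) = 11 + (25 + 4**3 - 5*4 - 5*4**2) = 11 + (25 + 64 - 20 - 5*16) = 11 + (25 + 64 - 20 - 80) = 11 - 11 = 0)
(-367 + n(9))*(164/230 - 141/(-152)) = (-367 + 0)*(164/230 - 141/(-152)) = -367*(164*(1/230) - 141*(-1/152)) = -367*(82/115 + 141/152) = -367*28679/17480 = -10525193/17480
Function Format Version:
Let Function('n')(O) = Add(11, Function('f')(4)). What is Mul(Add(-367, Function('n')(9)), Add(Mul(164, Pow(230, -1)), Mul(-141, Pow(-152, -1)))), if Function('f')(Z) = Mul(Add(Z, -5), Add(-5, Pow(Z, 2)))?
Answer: Rational(-10525193, 17480) ≈ -602.13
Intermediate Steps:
Function('f')(Z) = Mul(Add(-5, Z), Add(-5, Pow(Z, 2)))
Function('n')(O) = 0 (Function('n')(O) = Add(11, Add(25, Pow(4, 3), Mul(-5, 4), Mul(-5, Pow(4, 2)))) = Add(11, Add(25, 64, -20, Mul(-5, 16))) = Add(11, Add(25, 64, -20, -80)) = Add(11, -11) = 0)
Mul(Add(-367, Function('n')(9)), Add(Mul(164, Pow(230, -1)), Mul(-141, Pow(-152, -1)))) = Mul(Add(-367, 0), Add(Mul(164, Pow(230, -1)), Mul(-141, Pow(-152, -1)))) = Mul(-367, Add(Mul(164, Rational(1, 230)), Mul(-141, Rational(-1, 152)))) = Mul(-367, Add(Rational(82, 115), Rational(141, 152))) = Mul(-367, Rational(28679, 17480)) = Rational(-10525193, 17480)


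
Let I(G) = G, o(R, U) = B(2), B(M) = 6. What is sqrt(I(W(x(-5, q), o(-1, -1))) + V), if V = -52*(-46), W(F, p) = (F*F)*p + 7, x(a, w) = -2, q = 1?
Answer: sqrt(2423) ≈ 49.224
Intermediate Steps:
o(R, U) = 6
W(F, p) = 7 + p*F**2 (W(F, p) = F**2*p + 7 = p*F**2 + 7 = 7 + p*F**2)
V = 2392
sqrt(I(W(x(-5, q), o(-1, -1))) + V) = sqrt((7 + 6*(-2)**2) + 2392) = sqrt((7 + 6*4) + 2392) = sqrt((7 + 24) + 2392) = sqrt(31 + 2392) = sqrt(2423)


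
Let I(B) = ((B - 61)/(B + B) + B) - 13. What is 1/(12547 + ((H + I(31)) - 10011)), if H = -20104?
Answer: -31/544065 ≈ -5.6978e-5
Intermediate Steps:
I(B) = -13 + B + (-61 + B)/(2*B) (I(B) = ((-61 + B)/((2*B)) + B) - 13 = ((-61 + B)*(1/(2*B)) + B) - 13 = ((-61 + B)/(2*B) + B) - 13 = (B + (-61 + B)/(2*B)) - 13 = -13 + B + (-61 + B)/(2*B))
1/(12547 + ((H + I(31)) - 10011)) = 1/(12547 + ((-20104 + (-25/2 + 31 - 61/2/31)) - 10011)) = 1/(12547 + ((-20104 + (-25/2 + 31 - 61/2*1/31)) - 10011)) = 1/(12547 + ((-20104 + (-25/2 + 31 - 61/62)) - 10011)) = 1/(12547 + ((-20104 + 543/31) - 10011)) = 1/(12547 + (-622681/31 - 10011)) = 1/(12547 - 933022/31) = 1/(-544065/31) = -31/544065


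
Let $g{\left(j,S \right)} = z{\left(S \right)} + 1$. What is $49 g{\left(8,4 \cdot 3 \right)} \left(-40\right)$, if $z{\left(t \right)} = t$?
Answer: $-25480$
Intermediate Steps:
$g{\left(j,S \right)} = 1 + S$ ($g{\left(j,S \right)} = S + 1 = 1 + S$)
$49 g{\left(8,4 \cdot 3 \right)} \left(-40\right) = 49 \left(1 + 4 \cdot 3\right) \left(-40\right) = 49 \left(1 + 12\right) \left(-40\right) = 49 \cdot 13 \left(-40\right) = 637 \left(-40\right) = -25480$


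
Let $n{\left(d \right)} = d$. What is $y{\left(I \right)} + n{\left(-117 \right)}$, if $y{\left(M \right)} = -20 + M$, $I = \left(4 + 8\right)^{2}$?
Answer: $7$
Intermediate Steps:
$I = 144$ ($I = 12^{2} = 144$)
$y{\left(I \right)} + n{\left(-117 \right)} = \left(-20 + 144\right) - 117 = 124 - 117 = 7$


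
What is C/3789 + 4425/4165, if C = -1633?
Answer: 1992976/3156237 ≈ 0.63144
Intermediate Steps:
C/3789 + 4425/4165 = -1633/3789 + 4425/4165 = -1633*1/3789 + 4425*(1/4165) = -1633/3789 + 885/833 = 1992976/3156237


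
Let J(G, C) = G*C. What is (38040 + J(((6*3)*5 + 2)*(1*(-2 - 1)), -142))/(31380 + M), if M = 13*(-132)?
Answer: 1609/618 ≈ 2.6036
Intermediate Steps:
M = -1716
J(G, C) = C*G
(38040 + J(((6*3)*5 + 2)*(1*(-2 - 1)), -142))/(31380 + M) = (38040 - 142*((6*3)*5 + 2)*1*(-2 - 1))/(31380 - 1716) = (38040 - 142*(18*5 + 2)*1*(-3))/29664 = (38040 - 142*(90 + 2)*(-3))*(1/29664) = (38040 - 13064*(-3))*(1/29664) = (38040 - 142*(-276))*(1/29664) = (38040 + 39192)*(1/29664) = 77232*(1/29664) = 1609/618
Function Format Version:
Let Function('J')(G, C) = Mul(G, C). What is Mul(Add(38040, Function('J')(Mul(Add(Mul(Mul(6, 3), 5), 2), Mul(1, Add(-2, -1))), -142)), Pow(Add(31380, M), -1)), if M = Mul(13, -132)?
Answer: Rational(1609, 618) ≈ 2.6036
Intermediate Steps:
M = -1716
Function('J')(G, C) = Mul(C, G)
Mul(Add(38040, Function('J')(Mul(Add(Mul(Mul(6, 3), 5), 2), Mul(1, Add(-2, -1))), -142)), Pow(Add(31380, M), -1)) = Mul(Add(38040, Mul(-142, Mul(Add(Mul(Mul(6, 3), 5), 2), Mul(1, Add(-2, -1))))), Pow(Add(31380, -1716), -1)) = Mul(Add(38040, Mul(-142, Mul(Add(Mul(18, 5), 2), Mul(1, -3)))), Pow(29664, -1)) = Mul(Add(38040, Mul(-142, Mul(Add(90, 2), -3))), Rational(1, 29664)) = Mul(Add(38040, Mul(-142, Mul(92, -3))), Rational(1, 29664)) = Mul(Add(38040, Mul(-142, -276)), Rational(1, 29664)) = Mul(Add(38040, 39192), Rational(1, 29664)) = Mul(77232, Rational(1, 29664)) = Rational(1609, 618)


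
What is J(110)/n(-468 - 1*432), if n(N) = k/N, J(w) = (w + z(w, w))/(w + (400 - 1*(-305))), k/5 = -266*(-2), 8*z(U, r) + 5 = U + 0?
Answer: -8865/173432 ≈ -0.051115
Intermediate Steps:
z(U, r) = -5/8 + U/8 (z(U, r) = -5/8 + (U + 0)/8 = -5/8 + U/8)
k = 2660 (k = 5*(-266*(-2)) = 5*532 = 2660)
J(w) = (-5/8 + 9*w/8)/(705 + w) (J(w) = (w + (-5/8 + w/8))/(w + (400 - 1*(-305))) = (-5/8 + 9*w/8)/(w + (400 + 305)) = (-5/8 + 9*w/8)/(w + 705) = (-5/8 + 9*w/8)/(705 + w))
n(N) = 2660/N
J(110)/n(-468 - 1*432) = ((-5 + 9*110)/(8*(705 + 110)))/((2660/(-468 - 1*432))) = ((⅛)*(-5 + 990)/815)/((2660/(-468 - 432))) = ((⅛)*(1/815)*985)/((2660/(-900))) = 197/(1304*((2660*(-1/900)))) = 197/(1304*(-133/45)) = (197/1304)*(-45/133) = -8865/173432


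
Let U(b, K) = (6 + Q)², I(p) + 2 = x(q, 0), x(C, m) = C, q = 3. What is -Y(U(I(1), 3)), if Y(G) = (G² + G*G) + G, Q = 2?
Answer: -8256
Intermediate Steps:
I(p) = 1 (I(p) = -2 + 3 = 1)
U(b, K) = 64 (U(b, K) = (6 + 2)² = 8² = 64)
Y(G) = G + 2*G² (Y(G) = (G² + G²) + G = 2*G² + G = G + 2*G²)
-Y(U(I(1), 3)) = -64*(1 + 2*64) = -64*(1 + 128) = -64*129 = -1*8256 = -8256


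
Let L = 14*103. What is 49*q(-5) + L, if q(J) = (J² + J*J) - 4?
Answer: 3696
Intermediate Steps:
L = 1442
q(J) = -4 + 2*J² (q(J) = (J² + J²) - 4 = 2*J² - 4 = -4 + 2*J²)
49*q(-5) + L = 49*(-4 + 2*(-5)²) + 1442 = 49*(-4 + 2*25) + 1442 = 49*(-4 + 50) + 1442 = 49*46 + 1442 = 2254 + 1442 = 3696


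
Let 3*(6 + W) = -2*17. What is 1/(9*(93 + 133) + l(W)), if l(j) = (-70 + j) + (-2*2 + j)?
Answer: 3/5776 ≈ 0.00051939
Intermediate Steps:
W = -52/3 (W = -6 + (-2*17)/3 = -6 + (⅓)*(-34) = -6 - 34/3 = -52/3 ≈ -17.333)
l(j) = -74 + 2*j (l(j) = (-70 + j) + (-4 + j) = -74 + 2*j)
1/(9*(93 + 133) + l(W)) = 1/(9*(93 + 133) + (-74 + 2*(-52/3))) = 1/(9*226 + (-74 - 104/3)) = 1/(2034 - 326/3) = 1/(5776/3) = 3/5776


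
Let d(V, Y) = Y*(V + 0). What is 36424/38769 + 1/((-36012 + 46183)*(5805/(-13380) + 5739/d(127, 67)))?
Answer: 225615230714284/240036080223765 ≈ 0.93992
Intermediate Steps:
d(V, Y) = V*Y (d(V, Y) = Y*V = V*Y)
36424/38769 + 1/((-36012 + 46183)*(5805/(-13380) + 5739/d(127, 67))) = 36424/38769 + 1/((-36012 + 46183)*(5805/(-13380) + 5739/((127*67)))) = 36424*(1/38769) + 1/(10171*(5805*(-1/13380) + 5739/8509)) = 36424/38769 + 1/(10171*(-387/892 + 5739*(1/8509))) = 36424/38769 + 1/(10171*(-387/892 + 5739/8509)) = 36424/38769 + 1/(10171*(1826205/7590028)) = 36424/38769 + (1/10171)*(7590028/1826205) = 36424/38769 + 7590028/18574331055 = 225615230714284/240036080223765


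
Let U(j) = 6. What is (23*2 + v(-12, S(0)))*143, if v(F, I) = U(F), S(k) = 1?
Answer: 7436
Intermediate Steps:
v(F, I) = 6
(23*2 + v(-12, S(0)))*143 = (23*2 + 6)*143 = (46 + 6)*143 = 52*143 = 7436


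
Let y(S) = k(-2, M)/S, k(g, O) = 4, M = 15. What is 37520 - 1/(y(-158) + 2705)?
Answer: 8017761281/213693 ≈ 37520.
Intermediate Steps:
y(S) = 4/S
37520 - 1/(y(-158) + 2705) = 37520 - 1/(4/(-158) + 2705) = 37520 - 1/(4*(-1/158) + 2705) = 37520 - 1/(-2/79 + 2705) = 37520 - 1/213693/79 = 37520 - 1*79/213693 = 37520 - 79/213693 = 8017761281/213693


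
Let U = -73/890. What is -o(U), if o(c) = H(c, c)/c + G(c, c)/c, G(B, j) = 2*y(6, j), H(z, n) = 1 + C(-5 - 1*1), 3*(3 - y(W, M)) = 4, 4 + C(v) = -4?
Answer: -9790/219 ≈ -44.703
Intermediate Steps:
C(v) = -8 (C(v) = -4 - 4 = -8)
U = -73/890 (U = -73*1/890 = -73/890 ≈ -0.082022)
y(W, M) = 5/3 (y(W, M) = 3 - 1/3*4 = 3 - 4/3 = 5/3)
H(z, n) = -7 (H(z, n) = 1 - 8 = -7)
G(B, j) = 10/3 (G(B, j) = 2*(5/3) = 10/3)
o(c) = -11/(3*c) (o(c) = -7/c + 10/(3*c) = -11/(3*c))
-o(U) = -(-11)/(3*(-73/890)) = -(-11)*(-890)/(3*73) = -1*9790/219 = -9790/219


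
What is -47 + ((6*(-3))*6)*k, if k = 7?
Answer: -803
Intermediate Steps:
-47 + ((6*(-3))*6)*k = -47 + ((6*(-3))*6)*7 = -47 - 18*6*7 = -47 - 108*7 = -47 - 756 = -803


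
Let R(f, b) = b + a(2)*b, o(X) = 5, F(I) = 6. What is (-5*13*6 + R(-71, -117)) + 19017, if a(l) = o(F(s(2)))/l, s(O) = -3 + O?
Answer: 36435/2 ≈ 18218.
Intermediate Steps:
a(l) = 5/l
R(f, b) = 7*b/2 (R(f, b) = b + (5/2)*b = b + (5*(½))*b = b + 5*b/2 = 7*b/2)
(-5*13*6 + R(-71, -117)) + 19017 = (-5*13*6 + (7/2)*(-117)) + 19017 = (-65*6 - 819/2) + 19017 = (-390 - 819/2) + 19017 = -1599/2 + 19017 = 36435/2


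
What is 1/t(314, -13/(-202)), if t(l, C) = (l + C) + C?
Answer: 101/31727 ≈ 0.0031834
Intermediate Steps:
t(l, C) = l + 2*C (t(l, C) = (C + l) + C = l + 2*C)
1/t(314, -13/(-202)) = 1/(314 + 2*(-13/(-202))) = 1/(314 + 2*(-13*(-1/202))) = 1/(314 + 2*(13/202)) = 1/(314 + 13/101) = 1/(31727/101) = 101/31727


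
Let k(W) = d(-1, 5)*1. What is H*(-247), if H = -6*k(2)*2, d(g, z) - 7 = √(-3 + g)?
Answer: 20748 + 5928*I ≈ 20748.0 + 5928.0*I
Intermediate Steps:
d(g, z) = 7 + √(-3 + g)
k(W) = 7 + 2*I (k(W) = (7 + √(-3 - 1))*1 = (7 + √(-4))*1 = (7 + 2*I)*1 = 7 + 2*I)
H = -84 - 24*I (H = -6*(7 + 2*I)*2 = (-42 - 12*I)*2 = -84 - 24*I ≈ -84.0 - 24.0*I)
H*(-247) = (-84 - 24*I)*(-247) = 20748 + 5928*I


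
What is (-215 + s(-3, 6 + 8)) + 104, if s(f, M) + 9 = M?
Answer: -106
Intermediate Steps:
s(f, M) = -9 + M
(-215 + s(-3, 6 + 8)) + 104 = (-215 + (-9 + (6 + 8))) + 104 = (-215 + (-9 + 14)) + 104 = (-215 + 5) + 104 = -210 + 104 = -106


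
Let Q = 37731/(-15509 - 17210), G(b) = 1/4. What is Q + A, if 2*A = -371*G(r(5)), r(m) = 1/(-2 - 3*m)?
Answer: -12440597/261752 ≈ -47.528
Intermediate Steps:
G(b) = 1/4
A = -371/8 (A = (-371*1/4)/2 = (1/2)*(-371/4) = -371/8 ≈ -46.375)
Q = -37731/32719 (Q = 37731/(-32719) = 37731*(-1/32719) = -37731/32719 ≈ -1.1532)
Q + A = -37731/32719 - 371/8 = -12440597/261752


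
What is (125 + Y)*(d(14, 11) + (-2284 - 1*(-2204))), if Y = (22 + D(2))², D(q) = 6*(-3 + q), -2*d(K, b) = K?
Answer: -33147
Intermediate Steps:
d(K, b) = -K/2
D(q) = -18 + 6*q
Y = 256 (Y = (22 + (-18 + 6*2))² = (22 + (-18 + 12))² = (22 - 6)² = 16² = 256)
(125 + Y)*(d(14, 11) + (-2284 - 1*(-2204))) = (125 + 256)*(-½*14 + (-2284 - 1*(-2204))) = 381*(-7 + (-2284 + 2204)) = 381*(-7 - 80) = 381*(-87) = -33147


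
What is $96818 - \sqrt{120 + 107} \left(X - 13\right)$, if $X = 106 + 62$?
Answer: $96818 - 155 \sqrt{227} \approx 94483.0$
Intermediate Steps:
$X = 168$
$96818 - \sqrt{120 + 107} \left(X - 13\right) = 96818 - \sqrt{120 + 107} \left(168 - 13\right) = 96818 - \sqrt{227} \cdot 155 = 96818 - 155 \sqrt{227}$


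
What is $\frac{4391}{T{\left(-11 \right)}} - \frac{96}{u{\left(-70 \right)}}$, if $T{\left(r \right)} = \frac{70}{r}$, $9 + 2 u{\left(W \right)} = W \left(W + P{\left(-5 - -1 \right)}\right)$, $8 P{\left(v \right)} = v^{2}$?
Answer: $- \frac{229491491}{332570} \approx -690.05$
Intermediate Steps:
$P{\left(v \right)} = \frac{v^{2}}{8}$
$u{\left(W \right)} = - \frac{9}{2} + \frac{W \left(2 + W\right)}{2}$ ($u{\left(W \right)} = - \frac{9}{2} + \frac{W \left(W + \frac{\left(-5 - -1\right)^{2}}{8}\right)}{2} = - \frac{9}{2} + \frac{W \left(W + \frac{\left(-5 + 1\right)^{2}}{8}\right)}{2} = - \frac{9}{2} + \frac{W \left(W + \frac{\left(-4\right)^{2}}{8}\right)}{2} = - \frac{9}{2} + \frac{W \left(W + \frac{1}{8} \cdot 16\right)}{2} = - \frac{9}{2} + \frac{W \left(W + 2\right)}{2} = - \frac{9}{2} + \frac{W \left(2 + W\right)}{2}$)
$\frac{4391}{T{\left(-11 \right)}} - \frac{96}{u{\left(-70 \right)}} = \frac{4391}{70 \frac{1}{-11}} - \frac{96}{- \frac{9}{2} - 70 + \frac{\left(-70\right)^{2}}{2}} = \frac{4391}{70 \left(- \frac{1}{11}\right)} - \frac{96}{- \frac{9}{2} - 70 + \frac{1}{2} \cdot 4900} = \frac{4391}{- \frac{70}{11}} - \frac{96}{- \frac{9}{2} - 70 + 2450} = 4391 \left(- \frac{11}{70}\right) - \frac{96}{\frac{4751}{2}} = - \frac{48301}{70} - \frac{192}{4751} = - \frac{229491491}{332570}$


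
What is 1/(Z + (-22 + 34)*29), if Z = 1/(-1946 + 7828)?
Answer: 5882/2046937 ≈ 0.0028736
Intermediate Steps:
Z = 1/5882 ≈ 0.00017001
1/(Z + (-22 + 34)*29) = 1/(1/5882 + (-22 + 34)*29) = 1/(1/5882 + 12*29) = 1/(1/5882 + 348) = 1/(2046937/5882) = 5882/2046937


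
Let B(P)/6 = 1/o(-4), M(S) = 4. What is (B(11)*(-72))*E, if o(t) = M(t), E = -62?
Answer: 6696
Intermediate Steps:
o(t) = 4
B(P) = 3/2 (B(P) = 6/4 = 6*(¼) = 3/2)
(B(11)*(-72))*E = ((3/2)*(-72))*(-62) = -108*(-62) = 6696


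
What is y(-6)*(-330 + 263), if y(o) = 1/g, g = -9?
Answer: 67/9 ≈ 7.4444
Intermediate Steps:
y(o) = -⅑ (y(o) = 1/(-9) = -⅑)
y(-6)*(-330 + 263) = -(-330 + 263)/9 = -⅑*(-67) = 67/9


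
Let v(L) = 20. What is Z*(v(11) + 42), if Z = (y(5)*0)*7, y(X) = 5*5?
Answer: 0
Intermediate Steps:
y(X) = 25
Z = 0 (Z = (25*0)*7 = 0*7 = 0)
Z*(v(11) + 42) = 0*(20 + 42) = 0*62 = 0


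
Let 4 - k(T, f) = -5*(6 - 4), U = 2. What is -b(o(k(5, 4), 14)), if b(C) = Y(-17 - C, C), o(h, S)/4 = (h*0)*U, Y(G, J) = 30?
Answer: -30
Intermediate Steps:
k(T, f) = 14 (k(T, f) = 4 - (-5)*(6 - 4) = 4 - (-5)*2 = 4 - 1*(-10) = 4 + 10 = 14)
o(h, S) = 0 (o(h, S) = 4*((h*0)*2) = 4*(0*2) = 4*0 = 0)
b(C) = 30
-b(o(k(5, 4), 14)) = -1*30 = -30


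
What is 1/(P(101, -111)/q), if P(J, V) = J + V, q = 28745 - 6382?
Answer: -22363/10 ≈ -2236.3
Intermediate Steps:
q = 22363
1/(P(101, -111)/q) = 1/((101 - 111)/22363) = 1/(-10*1/22363) = 1/(-10/22363) = -22363/10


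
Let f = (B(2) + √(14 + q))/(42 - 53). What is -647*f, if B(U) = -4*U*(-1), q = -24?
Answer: 5176/11 + 647*I*√10/11 ≈ 470.55 + 186.0*I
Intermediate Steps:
B(U) = 4*U
f = -8/11 - I*√10/11 (f = (4*2 + √(14 - 24))/(42 - 53) = (8 + √(-10))/(-11) = (8 + I*√10)*(-1/11) = -8/11 - I*√10/11 ≈ -0.72727 - 0.28748*I)
-647*f = -647*(-8/11 - I*√10/11) = 5176/11 + 647*I*√10/11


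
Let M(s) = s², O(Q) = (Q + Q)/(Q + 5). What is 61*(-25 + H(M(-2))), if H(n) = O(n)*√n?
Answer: -12749/9 ≈ -1416.6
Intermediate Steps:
O(Q) = 2*Q/(5 + Q) (O(Q) = (2*Q)/(5 + Q) = 2*Q/(5 + Q))
H(n) = 2*n^(3/2)/(5 + n) (H(n) = (2*n/(5 + n))*√n = 2*n^(3/2)/(5 + n))
61*(-25 + H(M(-2))) = 61*(-25 + 2*((-2)²)^(3/2)/(5 + (-2)²)) = 61*(-25 + 2*4^(3/2)/(5 + 4)) = 61*(-25 + 2*8/9) = 61*(-25 + 2*8*(⅑)) = 61*(-25 + 16/9) = 61*(-209/9) = -12749/9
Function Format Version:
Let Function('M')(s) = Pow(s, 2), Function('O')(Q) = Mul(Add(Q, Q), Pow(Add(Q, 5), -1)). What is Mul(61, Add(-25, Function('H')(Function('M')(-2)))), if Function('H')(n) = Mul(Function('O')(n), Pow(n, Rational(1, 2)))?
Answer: Rational(-12749, 9) ≈ -1416.6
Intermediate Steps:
Function('O')(Q) = Mul(2, Q, Pow(Add(5, Q), -1)) (Function('O')(Q) = Mul(Mul(2, Q), Pow(Add(5, Q), -1)) = Mul(2, Q, Pow(Add(5, Q), -1)))
Function('H')(n) = Mul(2, Pow(n, Rational(3, 2)), Pow(Add(5, n), -1)) (Function('H')(n) = Mul(Mul(2, n, Pow(Add(5, n), -1)), Pow(n, Rational(1, 2))) = Mul(2, Pow(n, Rational(3, 2)), Pow(Add(5, n), -1)))
Mul(61, Add(-25, Function('H')(Function('M')(-2)))) = Mul(61, Add(-25, Mul(2, Pow(Pow(-2, 2), Rational(3, 2)), Pow(Add(5, Pow(-2, 2)), -1)))) = Mul(61, Add(-25, Mul(2, Pow(4, Rational(3, 2)), Pow(Add(5, 4), -1)))) = Mul(61, Add(-25, Mul(2, 8, Pow(9, -1)))) = Mul(61, Add(-25, Mul(2, 8, Rational(1, 9)))) = Mul(61, Add(-25, Rational(16, 9))) = Mul(61, Rational(-209, 9)) = Rational(-12749, 9)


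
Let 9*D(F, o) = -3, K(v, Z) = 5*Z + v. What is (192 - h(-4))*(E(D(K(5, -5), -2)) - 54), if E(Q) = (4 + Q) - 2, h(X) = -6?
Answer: -10362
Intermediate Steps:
K(v, Z) = v + 5*Z
D(F, o) = -1/3 (D(F, o) = (1/9)*(-3) = -1/3)
E(Q) = 2 + Q
(192 - h(-4))*(E(D(K(5, -5), -2)) - 54) = (192 - 1*(-6))*((2 - 1/3) - 54) = (192 + 6)*(5/3 - 54) = 198*(-157/3) = -10362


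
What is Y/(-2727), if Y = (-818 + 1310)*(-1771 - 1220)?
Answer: 163508/303 ≈ 539.63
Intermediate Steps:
Y = -1471572 (Y = 492*(-2991) = -1471572)
Y/(-2727) = -1471572/(-2727) = -1471572*(-1/2727) = 163508/303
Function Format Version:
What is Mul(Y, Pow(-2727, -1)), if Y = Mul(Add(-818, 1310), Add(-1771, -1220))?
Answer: Rational(163508, 303) ≈ 539.63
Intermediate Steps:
Y = -1471572 (Y = Mul(492, -2991) = -1471572)
Mul(Y, Pow(-2727, -1)) = Mul(-1471572, Pow(-2727, -1)) = Mul(-1471572, Rational(-1, 2727)) = Rational(163508, 303)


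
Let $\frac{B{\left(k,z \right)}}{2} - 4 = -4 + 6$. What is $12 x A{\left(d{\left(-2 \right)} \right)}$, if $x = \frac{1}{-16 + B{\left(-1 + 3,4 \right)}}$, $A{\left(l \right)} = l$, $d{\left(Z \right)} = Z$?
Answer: $6$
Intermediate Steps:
$B{\left(k,z \right)} = 12$ ($B{\left(k,z \right)} = 8 + 2 \left(-4 + 6\right) = 8 + 2 \cdot 2 = 8 + 4 = 12$)
$x = - \frac{1}{4}$ ($x = \frac{1}{-16 + 12} = \frac{1}{-4} = - \frac{1}{4} \approx -0.25$)
$12 x A{\left(d{\left(-2 \right)} \right)} = 12 \left(- \frac{1}{4}\right) \left(-2\right) = \left(-3\right) \left(-2\right) = 6$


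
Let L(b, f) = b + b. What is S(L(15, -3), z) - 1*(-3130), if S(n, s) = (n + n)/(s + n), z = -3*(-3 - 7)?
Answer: 3131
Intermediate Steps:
L(b, f) = 2*b
z = 30 (z = -3*(-10) = 30)
S(n, s) = 2*n/(n + s) (S(n, s) = (2*n)/(n + s) = 2*n/(n + s))
S(L(15, -3), z) - 1*(-3130) = 2*(2*15)/(2*15 + 30) - 1*(-3130) = 2*30/(30 + 30) + 3130 = 2*30/60 + 3130 = 2*30*(1/60) + 3130 = 1 + 3130 = 3131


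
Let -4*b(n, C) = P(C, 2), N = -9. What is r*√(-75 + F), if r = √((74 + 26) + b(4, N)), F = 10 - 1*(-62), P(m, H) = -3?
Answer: I*√1209/2 ≈ 17.385*I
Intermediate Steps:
b(n, C) = ¾ (b(n, C) = -¼*(-3) = ¾)
F = 72 (F = 10 + 62 = 72)
r = √403/2 (r = √((74 + 26) + ¾) = √(100 + ¾) = √(403/4) = √403/2 ≈ 10.037)
r*√(-75 + F) = (√403/2)*√(-75 + 72) = (√403/2)*√(-3) = (√403/2)*(I*√3) = I*√1209/2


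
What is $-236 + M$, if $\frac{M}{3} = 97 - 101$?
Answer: $-248$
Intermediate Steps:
$M = -12$ ($M = 3 \left(97 - 101\right) = 3 \left(-4\right) = -12$)
$-236 + M = -236 - 12 = -248$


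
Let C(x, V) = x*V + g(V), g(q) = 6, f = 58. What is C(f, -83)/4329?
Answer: -4808/4329 ≈ -1.1106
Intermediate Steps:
C(x, V) = 6 + V*x (C(x, V) = x*V + 6 = V*x + 6 = 6 + V*x)
C(f, -83)/4329 = (6 - 83*58)/4329 = (6 - 4814)*(1/4329) = -4808*1/4329 = -4808/4329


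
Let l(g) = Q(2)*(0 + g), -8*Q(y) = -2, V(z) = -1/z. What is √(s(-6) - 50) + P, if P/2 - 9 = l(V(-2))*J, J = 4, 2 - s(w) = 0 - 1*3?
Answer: 19 + 3*I*√5 ≈ 19.0 + 6.7082*I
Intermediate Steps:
s(w) = 5 (s(w) = 2 - (0 - 1*3) = 2 - (0 - 3) = 2 - 1*(-3) = 2 + 3 = 5)
Q(y) = ¼ (Q(y) = -⅛*(-2) = ¼)
l(g) = g/4 (l(g) = (0 + g)/4 = g/4)
P = 19 (P = 18 + 2*(((-1/(-2))/4)*4) = 18 + 2*(((-1*(-½))/4)*4) = 18 + 2*(((¼)*(½))*4) = 18 + 2*((⅛)*4) = 18 + 2*(½) = 18 + 1 = 19)
√(s(-6) - 50) + P = √(5 - 50) + 19 = √(-45) + 19 = 3*I*√5 + 19 = 19 + 3*I*√5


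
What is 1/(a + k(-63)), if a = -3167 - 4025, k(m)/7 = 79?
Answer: -1/6639 ≈ -0.00015063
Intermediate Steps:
k(m) = 553 (k(m) = 7*79 = 553)
a = -7192
1/(a + k(-63)) = 1/(-7192 + 553) = 1/(-6639) = -1/6639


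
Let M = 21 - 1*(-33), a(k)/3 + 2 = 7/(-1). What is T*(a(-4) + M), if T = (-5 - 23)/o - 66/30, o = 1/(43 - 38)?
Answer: -19197/5 ≈ -3839.4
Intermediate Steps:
a(k) = -27 (a(k) = -6 + 3*(7/(-1)) = -6 + 3*(7*(-1)) = -6 + 3*(-7) = -6 - 21 = -27)
o = ⅕ (o = 1/5 = ⅕ ≈ 0.20000)
M = 54 (M = 21 + 33 = 54)
T = -711/5 (T = (-5 - 23)/(⅕) - 66/30 = -28*5 - 66*1/30 = -140 - 11/5 = -711/5 ≈ -142.20)
T*(a(-4) + M) = -711*(-27 + 54)/5 = -711/5*27 = -19197/5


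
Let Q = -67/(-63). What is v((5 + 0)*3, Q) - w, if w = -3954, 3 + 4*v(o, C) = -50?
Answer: 15763/4 ≈ 3940.8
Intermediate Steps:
Q = 67/63 (Q = -67*(-1/63) = 67/63 ≈ 1.0635)
v(o, C) = -53/4 (v(o, C) = -3/4 + (1/4)*(-50) = -3/4 - 25/2 = -53/4)
v((5 + 0)*3, Q) - w = -53/4 - 1*(-3954) = -53/4 + 3954 = 15763/4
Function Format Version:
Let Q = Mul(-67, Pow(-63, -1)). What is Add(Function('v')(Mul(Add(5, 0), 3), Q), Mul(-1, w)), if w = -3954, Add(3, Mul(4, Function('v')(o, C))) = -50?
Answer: Rational(15763, 4) ≈ 3940.8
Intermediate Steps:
Q = Rational(67, 63) (Q = Mul(-67, Rational(-1, 63)) = Rational(67, 63) ≈ 1.0635)
Function('v')(o, C) = Rational(-53, 4) (Function('v')(o, C) = Add(Rational(-3, 4), Mul(Rational(1, 4), -50)) = Add(Rational(-3, 4), Rational(-25, 2)) = Rational(-53, 4))
Add(Function('v')(Mul(Add(5, 0), 3), Q), Mul(-1, w)) = Add(Rational(-53, 4), Mul(-1, -3954)) = Add(Rational(-53, 4), 3954) = Rational(15763, 4)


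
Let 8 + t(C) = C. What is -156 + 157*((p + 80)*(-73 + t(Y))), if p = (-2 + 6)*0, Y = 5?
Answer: -954716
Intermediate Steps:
t(C) = -8 + C
p = 0 (p = 4*0 = 0)
-156 + 157*((p + 80)*(-73 + t(Y))) = -156 + 157*((0 + 80)*(-73 + (-8 + 5))) = -156 + 157*(80*(-73 - 3)) = -156 + 157*(80*(-76)) = -156 + 157*(-6080) = -156 - 954560 = -954716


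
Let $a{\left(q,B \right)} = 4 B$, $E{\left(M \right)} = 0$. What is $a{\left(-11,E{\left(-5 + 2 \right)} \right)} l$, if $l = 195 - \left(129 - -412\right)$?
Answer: $0$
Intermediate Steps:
$l = -346$ ($l = 195 - \left(129 + 412\right) = 195 - 541 = -346$)
$a{\left(-11,E{\left(-5 + 2 \right)} \right)} l = 4 \cdot 0 \left(-346\right) = 0 \left(-346\right) = 0$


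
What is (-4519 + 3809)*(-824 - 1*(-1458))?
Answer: -450140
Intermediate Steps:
(-4519 + 3809)*(-824 - 1*(-1458)) = -710*(-824 + 1458) = -710*634 = -450140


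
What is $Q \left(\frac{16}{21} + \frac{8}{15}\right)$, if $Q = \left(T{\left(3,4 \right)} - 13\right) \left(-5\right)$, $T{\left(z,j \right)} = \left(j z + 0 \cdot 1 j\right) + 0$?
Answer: $\frac{136}{21} \approx 6.4762$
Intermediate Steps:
$T{\left(z,j \right)} = j z$ ($T{\left(z,j \right)} = \left(j z + 0 j\right) + 0 = \left(j z + 0\right) + 0 = j z + 0 = j z$)
$Q = 5$ ($Q = \left(4 \cdot 3 - 13\right) \left(-5\right) = \left(12 - 13\right) \left(-5\right) = \left(-1\right) \left(-5\right) = 5$)
$Q \left(\frac{16}{21} + \frac{8}{15}\right) = 5 \left(\frac{16}{21} + \frac{8}{15}\right) = 5 \cdot \frac{136}{105} = \frac{136}{21}$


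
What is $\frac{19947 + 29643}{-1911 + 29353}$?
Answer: $\frac{24795}{13721} \approx 1.8071$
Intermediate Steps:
$\frac{19947 + 29643}{-1911 + 29353} = \frac{49590}{27442} = 49590 \cdot \frac{1}{27442} = \frac{24795}{13721}$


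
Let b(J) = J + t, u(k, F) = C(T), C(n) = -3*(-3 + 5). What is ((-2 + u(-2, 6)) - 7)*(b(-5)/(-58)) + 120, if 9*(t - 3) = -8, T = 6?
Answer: 10375/87 ≈ 119.25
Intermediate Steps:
C(n) = -6 (C(n) = -3*2 = -6)
u(k, F) = -6
t = 19/9 (t = 3 + (⅑)*(-8) = 3 - 8/9 = 19/9 ≈ 2.1111)
b(J) = 19/9 + J (b(J) = J + 19/9 = 19/9 + J)
((-2 + u(-2, 6)) - 7)*(b(-5)/(-58)) + 120 = ((-2 - 6) - 7)*((19/9 - 5)/(-58)) + 120 = (-8 - 7)*(-26/9*(-1/58)) + 120 = -15*13/261 + 120 = -65/87 + 120 = 10375/87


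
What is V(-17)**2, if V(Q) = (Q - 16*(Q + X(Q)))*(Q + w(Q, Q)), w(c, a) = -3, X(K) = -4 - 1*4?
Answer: 58675600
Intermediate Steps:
X(K) = -8 (X(K) = -4 - 4 = -8)
V(Q) = (-3 + Q)*(128 - 15*Q) (V(Q) = (Q - 16*(Q - 8))*(Q - 3) = (Q - 16*(-8 + Q))*(-3 + Q) = (Q + (128 - 16*Q))*(-3 + Q) = (128 - 15*Q)*(-3 + Q) = (-3 + Q)*(128 - 15*Q))
V(-17)**2 = (-384 - 15*(-17)**2 + 173*(-17))**2 = (-384 - 15*289 - 2941)**2 = (-384 - 4335 - 2941)**2 = (-7660)**2 = 58675600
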